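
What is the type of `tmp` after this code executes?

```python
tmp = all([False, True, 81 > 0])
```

all() returns bool

bool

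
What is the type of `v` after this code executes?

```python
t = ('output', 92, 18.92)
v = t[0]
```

Index 0 of tuple is 'output' which is str

str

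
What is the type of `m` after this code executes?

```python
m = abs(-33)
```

abs() of int returns int

int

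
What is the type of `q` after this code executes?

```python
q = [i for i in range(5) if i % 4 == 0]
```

A list comprehension [...] produces a list

list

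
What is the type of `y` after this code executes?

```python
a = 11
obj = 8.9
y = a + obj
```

int + float returns float (11 + 8.9 = 19.9)

float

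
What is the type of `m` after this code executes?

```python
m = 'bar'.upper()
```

str.upper() returns str

str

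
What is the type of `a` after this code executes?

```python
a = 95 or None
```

'or' returns first truthy value (95, int)

int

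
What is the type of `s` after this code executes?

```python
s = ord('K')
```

ord() returns int (Unicode code point)

int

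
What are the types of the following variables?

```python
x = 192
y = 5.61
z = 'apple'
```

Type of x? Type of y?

x is int; y is float

int, float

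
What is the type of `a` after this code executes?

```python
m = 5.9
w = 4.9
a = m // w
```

float // float returns float (floor division preserves float type)

float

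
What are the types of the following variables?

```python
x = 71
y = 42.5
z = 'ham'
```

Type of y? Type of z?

y is float; z is str

float, str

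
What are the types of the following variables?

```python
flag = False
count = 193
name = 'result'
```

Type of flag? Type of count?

flag is bool; count is int

bool, int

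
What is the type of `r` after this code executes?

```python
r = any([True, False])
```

any() returns bool

bool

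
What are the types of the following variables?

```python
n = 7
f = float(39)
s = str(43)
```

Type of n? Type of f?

n is int; f is float

int, float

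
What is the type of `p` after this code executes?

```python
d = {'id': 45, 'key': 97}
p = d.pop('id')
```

dict.pop() returns the value (int)

int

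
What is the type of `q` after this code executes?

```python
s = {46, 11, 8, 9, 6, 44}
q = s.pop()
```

Popping from a set of ints returns int

int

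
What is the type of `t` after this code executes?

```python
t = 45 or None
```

'or' returns first truthy value (45, int)

int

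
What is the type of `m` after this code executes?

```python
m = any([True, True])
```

any() returns bool

bool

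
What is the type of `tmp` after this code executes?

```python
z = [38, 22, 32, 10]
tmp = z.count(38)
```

list.count() returns int

int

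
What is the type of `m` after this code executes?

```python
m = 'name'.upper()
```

str.upper() returns str

str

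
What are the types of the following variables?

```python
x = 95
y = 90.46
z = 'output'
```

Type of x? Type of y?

x is int; y is float

int, float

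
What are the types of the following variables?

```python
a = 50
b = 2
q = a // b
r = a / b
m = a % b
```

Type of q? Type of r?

int // int returns int; int / int returns float

int, float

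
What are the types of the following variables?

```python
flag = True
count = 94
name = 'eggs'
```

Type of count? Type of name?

count is int; name is str

int, str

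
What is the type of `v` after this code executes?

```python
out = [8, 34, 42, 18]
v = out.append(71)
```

list.append() returns None (mutates in place)

NoneType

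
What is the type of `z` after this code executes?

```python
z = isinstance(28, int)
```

isinstance() returns bool

bool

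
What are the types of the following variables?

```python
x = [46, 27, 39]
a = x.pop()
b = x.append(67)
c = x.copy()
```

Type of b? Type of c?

list.append() returns None; list.copy() returns list

NoneType, list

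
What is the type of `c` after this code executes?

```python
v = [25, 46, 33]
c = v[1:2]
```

Slicing a list always returns a list

list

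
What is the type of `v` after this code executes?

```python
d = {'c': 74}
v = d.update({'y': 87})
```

dict.update() returns None

NoneType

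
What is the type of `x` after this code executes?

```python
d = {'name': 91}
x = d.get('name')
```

dict.get() returns the value (int) when key is found

int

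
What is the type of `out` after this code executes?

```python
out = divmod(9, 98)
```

divmod() returns a tuple (quotient, remainder)

tuple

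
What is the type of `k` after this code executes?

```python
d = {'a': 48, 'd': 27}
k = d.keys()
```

.keys() returns a dict_keys view object

dict_keys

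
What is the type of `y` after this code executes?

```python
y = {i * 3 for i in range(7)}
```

A set comprehension {expr for x in iterable} produces a set

set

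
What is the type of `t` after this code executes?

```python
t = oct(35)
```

oct() returns str representation

str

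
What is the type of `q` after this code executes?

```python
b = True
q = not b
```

'not' always returns bool

bool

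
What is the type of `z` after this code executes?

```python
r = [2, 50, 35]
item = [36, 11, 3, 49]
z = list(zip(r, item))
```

list(zip(...)) returns a list of tuples

list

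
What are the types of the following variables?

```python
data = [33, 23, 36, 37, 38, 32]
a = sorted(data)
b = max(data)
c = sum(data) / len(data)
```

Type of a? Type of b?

sorted() returns list; max of ints returns int

list, int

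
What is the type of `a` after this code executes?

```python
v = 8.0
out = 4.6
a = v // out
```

float // float returns float (floor division preserves float type)

float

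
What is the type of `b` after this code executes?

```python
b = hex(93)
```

hex() returns str representation

str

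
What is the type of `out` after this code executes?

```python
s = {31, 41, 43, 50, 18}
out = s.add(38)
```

set.add() returns None (mutates in place)

NoneType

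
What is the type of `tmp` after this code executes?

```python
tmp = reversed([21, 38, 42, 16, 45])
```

reversed() on a list returns a list_reverseiterator

list_reverseiterator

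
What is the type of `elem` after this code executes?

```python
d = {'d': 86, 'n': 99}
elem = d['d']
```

Accessing dict[str, int] with key 'd' returns int value 86

int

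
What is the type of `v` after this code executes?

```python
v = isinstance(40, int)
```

isinstance() returns bool

bool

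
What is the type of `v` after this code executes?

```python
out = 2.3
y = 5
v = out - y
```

float - int returns float (2.3 - 5 = -2.7)

float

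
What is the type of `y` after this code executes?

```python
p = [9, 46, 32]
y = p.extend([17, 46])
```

list.extend() returns None

NoneType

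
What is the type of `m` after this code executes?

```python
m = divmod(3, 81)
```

divmod() returns a tuple (quotient, remainder)

tuple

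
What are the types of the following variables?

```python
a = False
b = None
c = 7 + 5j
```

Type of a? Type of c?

a is bool; c is complex

bool, complex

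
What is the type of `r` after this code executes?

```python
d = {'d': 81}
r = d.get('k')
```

dict.get() returns None when key 'k' is not found and no default given

NoneType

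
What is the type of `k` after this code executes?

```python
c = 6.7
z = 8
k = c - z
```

float - int returns float (6.7 - 8 = -1.3)

float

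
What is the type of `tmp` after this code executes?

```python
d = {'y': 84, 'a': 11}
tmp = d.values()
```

.values() returns a dict_values view object

dict_values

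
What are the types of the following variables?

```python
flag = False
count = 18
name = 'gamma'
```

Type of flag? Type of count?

flag is bool; count is int

bool, int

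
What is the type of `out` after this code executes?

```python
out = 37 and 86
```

'and' returns the last value when all truthy (86, which is int)

int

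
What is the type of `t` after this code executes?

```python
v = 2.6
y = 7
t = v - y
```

float - int returns float (2.6 - 7 = -4.4)

float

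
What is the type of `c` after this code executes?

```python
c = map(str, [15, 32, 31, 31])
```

map() returns a map iterator object

map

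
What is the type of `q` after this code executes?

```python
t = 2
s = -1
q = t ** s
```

int ** negative int returns float

float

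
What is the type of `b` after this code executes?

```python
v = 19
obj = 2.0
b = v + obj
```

int + float returns float (19 + 2.0 = 21.0)

float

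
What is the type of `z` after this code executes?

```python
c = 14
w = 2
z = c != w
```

Comparison operators return bool

bool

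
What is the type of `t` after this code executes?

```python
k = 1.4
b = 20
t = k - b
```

float - int returns float (1.4 - 20 = -18.6)

float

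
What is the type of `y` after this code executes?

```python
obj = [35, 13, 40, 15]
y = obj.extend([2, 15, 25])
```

list.extend() returns None

NoneType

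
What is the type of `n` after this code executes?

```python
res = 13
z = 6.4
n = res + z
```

int + float returns float (13 + 6.4 = 19.4)

float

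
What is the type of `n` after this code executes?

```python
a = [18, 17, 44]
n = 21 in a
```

'in' operator returns bool

bool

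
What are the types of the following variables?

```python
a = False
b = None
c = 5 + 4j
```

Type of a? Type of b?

a is bool; b is NoneType

bool, NoneType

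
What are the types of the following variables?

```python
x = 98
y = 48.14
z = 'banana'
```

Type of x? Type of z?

x is int; z is str

int, str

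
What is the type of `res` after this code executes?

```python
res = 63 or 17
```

'or' returns the first truthy value (63, which is int)

int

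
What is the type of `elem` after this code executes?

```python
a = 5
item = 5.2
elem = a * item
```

int * float returns float (5 * 5.2 = 26.0)

float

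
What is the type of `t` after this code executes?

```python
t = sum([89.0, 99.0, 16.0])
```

sum() of floats returns float

float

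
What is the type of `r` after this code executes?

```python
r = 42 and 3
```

'and' returns the last value when all truthy (3, which is int)

int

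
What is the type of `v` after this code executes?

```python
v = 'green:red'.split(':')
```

str.split() returns list

list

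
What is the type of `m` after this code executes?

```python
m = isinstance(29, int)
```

isinstance() returns bool

bool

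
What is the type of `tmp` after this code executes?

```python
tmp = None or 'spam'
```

'or' with None returns the other value ('spam', str)

str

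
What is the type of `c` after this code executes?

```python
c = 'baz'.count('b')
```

str.count() returns int

int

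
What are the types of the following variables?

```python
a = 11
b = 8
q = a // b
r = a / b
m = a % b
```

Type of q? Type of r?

int // int returns int; int / int returns float

int, float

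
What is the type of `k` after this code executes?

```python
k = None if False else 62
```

Ternary: condition is False, else branch (62) taken → int

int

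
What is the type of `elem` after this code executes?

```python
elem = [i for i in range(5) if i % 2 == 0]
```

A list comprehension [...] produces a list

list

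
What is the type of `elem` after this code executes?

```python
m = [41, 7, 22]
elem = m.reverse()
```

list.reverse() returns None

NoneType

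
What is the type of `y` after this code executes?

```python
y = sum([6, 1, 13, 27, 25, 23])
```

sum() of ints returns int

int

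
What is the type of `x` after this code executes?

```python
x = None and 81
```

'and' returns first falsy value (None)

NoneType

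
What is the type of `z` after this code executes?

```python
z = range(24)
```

range() returns a range object

range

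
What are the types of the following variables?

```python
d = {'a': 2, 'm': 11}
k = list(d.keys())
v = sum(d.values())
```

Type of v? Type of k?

sum of int values returns int; list(...) returns list

int, list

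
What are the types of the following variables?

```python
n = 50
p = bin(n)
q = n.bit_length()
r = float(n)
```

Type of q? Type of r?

int.bit_length() returns int; float() returns float

int, float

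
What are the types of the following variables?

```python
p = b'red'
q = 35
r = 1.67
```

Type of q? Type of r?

q is int; r is float

int, float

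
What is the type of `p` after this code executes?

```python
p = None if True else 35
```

Ternary: condition is True, if branch (None) taken → NoneType

NoneType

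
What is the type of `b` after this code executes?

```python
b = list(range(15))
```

list(range(...)) returns list

list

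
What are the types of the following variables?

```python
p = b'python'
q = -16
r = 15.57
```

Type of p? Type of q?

p is bytes; q is int

bytes, int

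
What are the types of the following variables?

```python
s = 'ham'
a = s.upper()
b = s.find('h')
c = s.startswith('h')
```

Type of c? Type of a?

str.startswith() returns bool; str.upper() returns str

bool, str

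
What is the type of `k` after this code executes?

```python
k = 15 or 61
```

'or' returns the first truthy value (15, which is int)

int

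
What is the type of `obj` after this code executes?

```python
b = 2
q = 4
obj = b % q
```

int % int returns int (2 % 4 = 2)

int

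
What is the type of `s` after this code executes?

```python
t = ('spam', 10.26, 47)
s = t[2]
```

Index 2 of tuple is 47 which is int

int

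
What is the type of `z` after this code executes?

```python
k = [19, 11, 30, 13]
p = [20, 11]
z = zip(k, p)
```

zip() returns a zip iterator object

zip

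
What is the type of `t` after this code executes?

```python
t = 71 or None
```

'or' returns first truthy value (71, int)

int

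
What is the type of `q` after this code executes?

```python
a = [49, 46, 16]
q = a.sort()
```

list.sort() returns None (sorts in place)

NoneType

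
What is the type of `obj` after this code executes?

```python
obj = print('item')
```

print() returns None

NoneType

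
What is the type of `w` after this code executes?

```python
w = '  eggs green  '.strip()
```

str.strip() returns str

str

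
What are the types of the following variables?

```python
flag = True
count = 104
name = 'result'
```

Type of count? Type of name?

count is int; name is str

int, str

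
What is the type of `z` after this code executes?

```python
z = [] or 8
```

'or' returns first truthy value (8, which is int)

int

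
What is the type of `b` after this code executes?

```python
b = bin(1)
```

bin() returns str representation

str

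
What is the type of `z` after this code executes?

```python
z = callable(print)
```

callable() returns bool

bool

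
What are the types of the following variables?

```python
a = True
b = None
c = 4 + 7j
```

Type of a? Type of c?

a is bool; c is complex

bool, complex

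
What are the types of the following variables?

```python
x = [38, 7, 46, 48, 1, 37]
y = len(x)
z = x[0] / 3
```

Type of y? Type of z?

len() returns int; int / int returns float

int, float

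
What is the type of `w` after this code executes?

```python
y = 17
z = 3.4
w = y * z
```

int * float returns float (17 * 3.4 = 57.8)

float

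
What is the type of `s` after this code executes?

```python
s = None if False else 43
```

Ternary: condition is False, else branch (43) taken → int

int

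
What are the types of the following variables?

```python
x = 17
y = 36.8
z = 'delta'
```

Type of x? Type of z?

x is int; z is str

int, str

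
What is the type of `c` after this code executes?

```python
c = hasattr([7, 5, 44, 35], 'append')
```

hasattr() returns bool

bool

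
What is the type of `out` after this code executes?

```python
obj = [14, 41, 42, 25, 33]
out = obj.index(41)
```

list.index() returns int

int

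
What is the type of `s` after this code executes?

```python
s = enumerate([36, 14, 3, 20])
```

enumerate() returns an enumerate iterator object

enumerate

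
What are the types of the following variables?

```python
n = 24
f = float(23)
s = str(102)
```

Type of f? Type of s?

f is float; s is str

float, str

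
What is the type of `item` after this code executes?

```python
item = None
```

None has type NoneType

NoneType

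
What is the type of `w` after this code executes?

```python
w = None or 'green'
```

'or' with None returns the other value ('green', str)

str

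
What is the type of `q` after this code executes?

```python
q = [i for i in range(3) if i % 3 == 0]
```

A list comprehension [...] produces a list

list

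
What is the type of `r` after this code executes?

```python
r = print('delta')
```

print() returns None

NoneType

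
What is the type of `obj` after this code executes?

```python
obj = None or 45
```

'or' with None returns the other value (45, int)

int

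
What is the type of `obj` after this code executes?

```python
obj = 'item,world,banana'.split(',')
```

str.split() returns list

list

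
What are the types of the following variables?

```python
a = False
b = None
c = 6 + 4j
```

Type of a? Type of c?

a is bool; c is complex

bool, complex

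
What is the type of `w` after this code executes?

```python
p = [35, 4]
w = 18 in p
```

'in' operator returns bool

bool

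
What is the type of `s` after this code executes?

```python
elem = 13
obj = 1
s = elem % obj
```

int % int returns int (13 % 1 = 0)

int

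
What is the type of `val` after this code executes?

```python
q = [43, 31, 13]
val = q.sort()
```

list.sort() returns None (sorts in place)

NoneType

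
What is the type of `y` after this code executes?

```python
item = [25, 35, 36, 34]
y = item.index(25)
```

list.index() returns int

int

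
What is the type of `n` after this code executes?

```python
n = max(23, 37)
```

max() of ints returns int

int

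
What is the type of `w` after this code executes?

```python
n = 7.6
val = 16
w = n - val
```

float - int returns float (7.6 - 16 = -8.4)

float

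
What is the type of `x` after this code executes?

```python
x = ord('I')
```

ord() returns int (Unicode code point)

int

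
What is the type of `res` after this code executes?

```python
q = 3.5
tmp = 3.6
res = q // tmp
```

float // float returns float (floor division preserves float type)

float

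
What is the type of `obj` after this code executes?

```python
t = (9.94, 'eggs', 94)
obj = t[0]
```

Index 0 of tuple is 9.94 which is float

float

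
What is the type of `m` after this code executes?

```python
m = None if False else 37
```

Ternary: condition is False, else branch (37) taken → int

int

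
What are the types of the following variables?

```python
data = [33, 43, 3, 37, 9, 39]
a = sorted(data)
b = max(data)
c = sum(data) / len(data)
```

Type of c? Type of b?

int / int returns float; max of ints returns int

float, int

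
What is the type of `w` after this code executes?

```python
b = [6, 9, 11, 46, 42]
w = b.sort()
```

list.sort() returns None (sorts in place)

NoneType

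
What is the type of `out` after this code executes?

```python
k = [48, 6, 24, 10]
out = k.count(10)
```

list.count() returns int

int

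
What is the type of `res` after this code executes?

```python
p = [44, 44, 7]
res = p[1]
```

Indexing a list of ints returns int (p[1] = 44)

int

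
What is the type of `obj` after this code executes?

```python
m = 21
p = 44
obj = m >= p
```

Comparison operators return bool

bool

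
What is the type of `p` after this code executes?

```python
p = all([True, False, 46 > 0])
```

all() returns bool

bool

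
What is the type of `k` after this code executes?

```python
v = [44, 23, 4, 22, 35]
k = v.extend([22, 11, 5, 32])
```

list.extend() returns None

NoneType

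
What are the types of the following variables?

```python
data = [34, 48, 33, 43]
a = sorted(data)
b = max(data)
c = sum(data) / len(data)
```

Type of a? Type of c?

sorted() returns list; int / int returns float

list, float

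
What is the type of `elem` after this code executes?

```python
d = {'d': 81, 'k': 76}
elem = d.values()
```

.values() returns a dict_values view object

dict_values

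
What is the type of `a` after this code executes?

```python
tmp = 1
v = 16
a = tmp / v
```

int / int always returns float in Python 3 (1 / 16 = 0.0625)

float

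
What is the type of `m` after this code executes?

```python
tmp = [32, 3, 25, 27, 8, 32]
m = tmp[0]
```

Indexing a list of ints returns int (tmp[0] = 32)

int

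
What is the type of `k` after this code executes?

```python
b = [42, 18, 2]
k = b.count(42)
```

list.count() returns int

int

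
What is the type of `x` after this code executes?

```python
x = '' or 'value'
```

'or' returns first truthy value ('value', which is str)

str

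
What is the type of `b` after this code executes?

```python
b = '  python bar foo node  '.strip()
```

str.strip() returns str

str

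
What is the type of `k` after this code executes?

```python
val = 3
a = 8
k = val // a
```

int // int returns int (3 // 8 = 0)

int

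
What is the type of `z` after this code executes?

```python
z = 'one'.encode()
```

str.encode() returns bytes

bytes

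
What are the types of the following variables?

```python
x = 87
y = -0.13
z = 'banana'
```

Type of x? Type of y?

x is int; y is float

int, float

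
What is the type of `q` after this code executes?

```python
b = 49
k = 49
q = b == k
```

Equality comparison returns bool

bool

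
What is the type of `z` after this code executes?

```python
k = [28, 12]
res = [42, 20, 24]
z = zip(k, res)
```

zip() returns a zip iterator object

zip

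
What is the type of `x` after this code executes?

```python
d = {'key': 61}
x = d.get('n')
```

dict.get() returns None when key 'n' is not found and no default given

NoneType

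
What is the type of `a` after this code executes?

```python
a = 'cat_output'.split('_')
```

str.split() returns list

list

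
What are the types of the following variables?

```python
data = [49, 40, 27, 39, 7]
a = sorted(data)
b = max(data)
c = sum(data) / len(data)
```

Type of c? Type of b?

int / int returns float; max of ints returns int

float, int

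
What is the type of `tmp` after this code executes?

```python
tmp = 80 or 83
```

'or' returns the first truthy value (80, which is int)

int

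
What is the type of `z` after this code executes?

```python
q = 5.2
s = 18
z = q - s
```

float - int returns float (5.2 - 18 = -12.8)

float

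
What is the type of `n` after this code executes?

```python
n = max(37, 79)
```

max() of ints returns int

int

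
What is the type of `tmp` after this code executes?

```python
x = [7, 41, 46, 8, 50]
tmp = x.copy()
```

list.copy() returns list

list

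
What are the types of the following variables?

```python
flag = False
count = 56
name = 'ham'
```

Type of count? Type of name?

count is int; name is str

int, str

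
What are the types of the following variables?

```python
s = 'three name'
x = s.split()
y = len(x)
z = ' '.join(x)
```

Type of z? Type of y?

str.join() returns str; len() returns int

str, int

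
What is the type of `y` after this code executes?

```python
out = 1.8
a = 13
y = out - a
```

float - int returns float (1.8 - 13 = -11.2)

float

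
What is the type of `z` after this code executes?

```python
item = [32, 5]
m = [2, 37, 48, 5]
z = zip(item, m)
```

zip() returns a zip iterator object

zip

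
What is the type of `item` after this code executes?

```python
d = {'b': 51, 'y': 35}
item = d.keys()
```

.keys() returns a dict_keys view object

dict_keys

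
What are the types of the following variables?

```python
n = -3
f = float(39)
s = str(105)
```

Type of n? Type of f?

n is int; f is float

int, float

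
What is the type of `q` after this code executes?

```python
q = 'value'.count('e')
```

str.count() returns int

int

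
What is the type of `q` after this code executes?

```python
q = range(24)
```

range() returns a range object

range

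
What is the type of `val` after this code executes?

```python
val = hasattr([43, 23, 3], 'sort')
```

hasattr() returns bool

bool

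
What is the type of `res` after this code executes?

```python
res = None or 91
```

'or' with None returns the other value (91, int)

int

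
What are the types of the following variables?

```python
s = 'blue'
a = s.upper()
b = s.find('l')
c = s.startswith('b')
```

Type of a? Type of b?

str.upper() returns str; str.find() returns int

str, int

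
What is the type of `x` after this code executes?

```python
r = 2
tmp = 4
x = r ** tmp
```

int ** positive int returns int (2 ** 4 = 16)

int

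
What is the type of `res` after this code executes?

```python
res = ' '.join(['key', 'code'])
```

str.join() returns str

str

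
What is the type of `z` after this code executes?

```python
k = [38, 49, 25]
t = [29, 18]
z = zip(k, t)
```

zip() returns a zip iterator object

zip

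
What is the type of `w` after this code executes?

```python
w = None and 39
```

'and' returns first falsy value (None)

NoneType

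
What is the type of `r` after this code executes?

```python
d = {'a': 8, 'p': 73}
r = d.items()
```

dict.items() returns a dict_items view

dict_items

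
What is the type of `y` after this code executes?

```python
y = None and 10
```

'and' returns first falsy value (None)

NoneType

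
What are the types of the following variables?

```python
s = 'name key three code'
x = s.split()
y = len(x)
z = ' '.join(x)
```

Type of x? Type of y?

str.split() returns list; len() returns int

list, int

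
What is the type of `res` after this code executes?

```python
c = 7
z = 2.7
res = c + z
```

int + float returns float (7 + 2.7 = 9.7)

float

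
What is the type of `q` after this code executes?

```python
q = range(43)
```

range() returns a range object

range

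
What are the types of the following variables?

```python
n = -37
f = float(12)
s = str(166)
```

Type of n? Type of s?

n is int; s is str

int, str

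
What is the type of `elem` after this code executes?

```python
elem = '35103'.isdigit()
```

str.isdigit() returns bool

bool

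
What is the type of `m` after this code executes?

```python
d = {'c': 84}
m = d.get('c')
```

dict.get() returns the value (int) when key is found

int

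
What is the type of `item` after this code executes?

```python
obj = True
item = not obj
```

'not' always returns bool

bool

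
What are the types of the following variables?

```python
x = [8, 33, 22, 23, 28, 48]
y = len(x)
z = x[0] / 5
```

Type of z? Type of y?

int / int returns float; len() returns int

float, int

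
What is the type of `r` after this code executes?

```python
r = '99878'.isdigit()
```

str.isdigit() returns bool

bool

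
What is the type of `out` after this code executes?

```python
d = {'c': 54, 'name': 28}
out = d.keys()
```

.keys() returns a dict_keys view object

dict_keys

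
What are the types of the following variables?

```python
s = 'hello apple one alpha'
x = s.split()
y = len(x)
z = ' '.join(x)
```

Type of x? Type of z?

str.split() returns list; str.join() returns str

list, str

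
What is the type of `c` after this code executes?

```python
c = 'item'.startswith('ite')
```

str.startswith() returns bool

bool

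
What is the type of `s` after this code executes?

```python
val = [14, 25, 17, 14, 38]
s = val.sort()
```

list.sort() returns None (sorts in place)

NoneType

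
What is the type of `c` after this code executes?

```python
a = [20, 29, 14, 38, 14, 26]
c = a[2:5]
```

Slicing a list always returns a list

list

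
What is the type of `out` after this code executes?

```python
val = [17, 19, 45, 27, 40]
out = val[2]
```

Indexing a list of ints returns int (val[2] = 45)

int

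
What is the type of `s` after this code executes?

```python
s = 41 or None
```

'or' returns first truthy value (41, int)

int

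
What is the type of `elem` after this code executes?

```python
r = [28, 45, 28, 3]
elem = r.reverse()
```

list.reverse() returns None

NoneType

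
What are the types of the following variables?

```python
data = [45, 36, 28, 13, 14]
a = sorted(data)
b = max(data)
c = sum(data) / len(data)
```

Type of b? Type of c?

max of ints returns int; int / int returns float

int, float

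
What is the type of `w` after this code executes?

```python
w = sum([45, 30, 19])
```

sum() of ints returns int

int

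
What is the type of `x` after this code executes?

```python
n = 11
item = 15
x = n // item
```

int // int returns int (11 // 15 = 0)

int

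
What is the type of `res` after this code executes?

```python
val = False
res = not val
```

'not' always returns bool

bool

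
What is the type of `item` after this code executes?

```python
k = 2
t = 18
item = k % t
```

int % int returns int (2 % 18 = 2)

int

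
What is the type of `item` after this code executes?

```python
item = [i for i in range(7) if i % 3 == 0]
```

A list comprehension [...] produces a list

list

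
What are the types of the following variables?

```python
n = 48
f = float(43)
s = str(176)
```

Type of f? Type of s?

f is float; s is str

float, str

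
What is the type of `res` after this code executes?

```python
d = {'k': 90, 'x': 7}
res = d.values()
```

.values() returns a dict_values view object

dict_values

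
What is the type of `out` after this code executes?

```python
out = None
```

None has type NoneType

NoneType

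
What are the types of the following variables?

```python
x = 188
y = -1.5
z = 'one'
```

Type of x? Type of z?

x is int; z is str

int, str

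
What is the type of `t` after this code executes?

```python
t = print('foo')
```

print() returns None

NoneType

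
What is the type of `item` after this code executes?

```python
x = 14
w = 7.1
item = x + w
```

int + float returns float (14 + 7.1 = 21.1)

float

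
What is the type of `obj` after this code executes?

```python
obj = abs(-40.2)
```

abs() of float returns float

float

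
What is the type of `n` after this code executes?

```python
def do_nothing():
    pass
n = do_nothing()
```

A function with no return statement returns None

NoneType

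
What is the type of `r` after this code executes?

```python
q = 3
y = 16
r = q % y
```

int % int returns int (3 % 16 = 3)

int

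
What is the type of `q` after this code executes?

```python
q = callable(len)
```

callable() returns bool

bool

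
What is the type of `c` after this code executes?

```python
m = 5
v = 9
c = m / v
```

int / int always returns float in Python 3 (5 / 9 = 0.555556)

float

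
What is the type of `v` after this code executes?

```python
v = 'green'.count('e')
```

str.count() returns int

int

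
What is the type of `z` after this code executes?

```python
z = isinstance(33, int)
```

isinstance() returns bool

bool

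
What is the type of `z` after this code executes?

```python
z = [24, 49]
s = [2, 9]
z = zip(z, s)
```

zip() returns a zip iterator object

zip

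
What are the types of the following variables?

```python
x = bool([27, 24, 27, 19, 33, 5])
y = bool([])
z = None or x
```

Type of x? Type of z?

bool() returns bool; None or <bool> returns the bool

bool, bool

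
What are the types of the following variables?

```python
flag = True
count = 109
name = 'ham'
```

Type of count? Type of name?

count is int; name is str

int, str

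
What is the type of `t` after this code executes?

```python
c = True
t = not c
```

'not' always returns bool

bool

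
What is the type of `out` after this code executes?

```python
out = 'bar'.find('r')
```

str.find() returns int (index, or -1)

int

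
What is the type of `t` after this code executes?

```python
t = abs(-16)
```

abs() of int returns int

int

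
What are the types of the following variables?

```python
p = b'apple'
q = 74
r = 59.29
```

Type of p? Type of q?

p is bytes; q is int

bytes, int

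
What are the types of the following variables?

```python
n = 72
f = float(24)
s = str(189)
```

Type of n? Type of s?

n is int; s is str

int, str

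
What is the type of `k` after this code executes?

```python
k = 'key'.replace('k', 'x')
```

str.replace() returns str

str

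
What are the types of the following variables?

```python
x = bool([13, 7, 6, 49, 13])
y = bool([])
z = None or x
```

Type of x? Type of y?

bool() returns bool; bool() returns bool

bool, bool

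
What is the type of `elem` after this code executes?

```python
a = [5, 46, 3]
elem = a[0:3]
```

Slicing a list always returns a list

list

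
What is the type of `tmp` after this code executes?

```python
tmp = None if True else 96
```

Ternary: condition is True, if branch (None) taken → NoneType

NoneType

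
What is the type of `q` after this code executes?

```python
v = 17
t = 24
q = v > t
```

Comparison operators return bool

bool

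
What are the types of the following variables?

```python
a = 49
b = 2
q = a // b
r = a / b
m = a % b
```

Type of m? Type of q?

int % int returns int; int // int returns int

int, int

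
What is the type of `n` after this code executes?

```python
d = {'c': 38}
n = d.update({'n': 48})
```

dict.update() returns None

NoneType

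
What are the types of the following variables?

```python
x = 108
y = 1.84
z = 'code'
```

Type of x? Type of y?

x is int; y is float

int, float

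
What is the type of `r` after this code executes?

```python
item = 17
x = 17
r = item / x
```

int / int always returns float in Python 3 (17 / 17 = 1)

float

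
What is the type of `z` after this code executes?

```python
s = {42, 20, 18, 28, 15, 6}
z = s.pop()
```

Popping from a set of ints returns int

int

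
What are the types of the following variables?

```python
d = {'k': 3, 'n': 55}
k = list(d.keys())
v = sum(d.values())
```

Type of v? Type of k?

sum of int values returns int; list(...) returns list

int, list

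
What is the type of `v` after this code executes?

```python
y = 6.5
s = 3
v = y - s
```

float - int returns float (6.5 - 3 = 3.5)

float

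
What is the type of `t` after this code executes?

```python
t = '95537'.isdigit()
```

str.isdigit() returns bool

bool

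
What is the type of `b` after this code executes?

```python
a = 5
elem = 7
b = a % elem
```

int % int returns int (5 % 7 = 5)

int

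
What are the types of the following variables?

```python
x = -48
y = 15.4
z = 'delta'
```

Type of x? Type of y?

x is int; y is float

int, float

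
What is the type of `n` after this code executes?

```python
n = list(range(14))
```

list(range(...)) returns list

list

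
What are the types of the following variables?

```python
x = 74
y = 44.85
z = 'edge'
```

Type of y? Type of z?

y is float; z is str

float, str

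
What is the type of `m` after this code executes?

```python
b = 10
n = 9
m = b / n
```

int / int always returns float in Python 3 (10 / 9 = 1.11111)

float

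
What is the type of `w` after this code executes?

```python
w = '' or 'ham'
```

'or' returns first truthy value ('ham', which is str)

str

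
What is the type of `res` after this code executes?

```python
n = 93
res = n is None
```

'is' comparison returns bool

bool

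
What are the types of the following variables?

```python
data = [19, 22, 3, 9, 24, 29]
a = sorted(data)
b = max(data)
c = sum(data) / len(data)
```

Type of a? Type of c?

sorted() returns list; int / int returns float

list, float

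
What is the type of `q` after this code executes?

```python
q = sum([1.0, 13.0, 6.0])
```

sum() of floats returns float

float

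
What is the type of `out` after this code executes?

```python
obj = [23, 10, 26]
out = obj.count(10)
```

list.count() returns int

int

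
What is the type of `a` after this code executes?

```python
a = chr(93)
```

chr() returns str (single character)

str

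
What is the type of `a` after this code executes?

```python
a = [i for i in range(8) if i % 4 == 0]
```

A list comprehension [...] produces a list

list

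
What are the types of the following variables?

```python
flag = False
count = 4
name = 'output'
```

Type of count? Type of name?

count is int; name is str

int, str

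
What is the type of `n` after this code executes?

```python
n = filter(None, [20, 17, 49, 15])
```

filter() returns a filter iterator object

filter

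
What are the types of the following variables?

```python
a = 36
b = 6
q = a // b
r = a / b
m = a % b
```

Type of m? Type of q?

int % int returns int; int // int returns int

int, int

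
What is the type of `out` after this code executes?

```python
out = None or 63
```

'or' with None returns the other value (63, int)

int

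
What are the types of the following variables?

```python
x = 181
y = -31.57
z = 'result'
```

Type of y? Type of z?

y is float; z is str

float, str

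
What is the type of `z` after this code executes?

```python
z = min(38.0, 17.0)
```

min() of floats returns float

float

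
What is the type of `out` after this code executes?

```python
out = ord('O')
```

ord() returns int (Unicode code point)

int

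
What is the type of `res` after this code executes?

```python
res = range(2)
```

range() returns a range object

range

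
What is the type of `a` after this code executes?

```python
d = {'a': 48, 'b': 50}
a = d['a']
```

Accessing dict[str, int] with key 'a' returns int value 48

int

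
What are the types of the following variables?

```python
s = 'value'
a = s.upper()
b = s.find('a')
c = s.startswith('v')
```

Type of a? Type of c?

str.upper() returns str; str.startswith() returns bool

str, bool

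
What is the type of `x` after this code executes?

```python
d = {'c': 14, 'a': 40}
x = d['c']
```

Accessing dict[str, int] with key 'c' returns int value 14

int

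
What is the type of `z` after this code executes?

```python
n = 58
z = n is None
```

'is' comparison returns bool

bool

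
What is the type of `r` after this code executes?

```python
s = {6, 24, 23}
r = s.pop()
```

Popping from a set of ints returns int

int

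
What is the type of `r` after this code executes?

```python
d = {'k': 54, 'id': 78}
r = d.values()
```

.values() returns a dict_values view object

dict_values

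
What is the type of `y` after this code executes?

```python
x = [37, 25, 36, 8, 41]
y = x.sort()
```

list.sort() returns None (sorts in place)

NoneType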